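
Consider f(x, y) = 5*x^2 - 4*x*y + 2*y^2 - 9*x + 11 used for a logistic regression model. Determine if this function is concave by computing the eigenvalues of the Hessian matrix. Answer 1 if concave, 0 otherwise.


The Hessian of f(x,y) = 5*x^2 - 4*x*y + 2*y^2 - 9*x + 11 is:
H = [[10, -4], [-4, 4]]
Trace = 10 + 4 = 14
Determinant = 10*4 - (-4)^2 = 24
Discriminant = (14)^2 - 4*24 = 100.0
Eigenvalues: lambda_1 = 2.0, lambda_2 = 12.0
The function is not concave.

0


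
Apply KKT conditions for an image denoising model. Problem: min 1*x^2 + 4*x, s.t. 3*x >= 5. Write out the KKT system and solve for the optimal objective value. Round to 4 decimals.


Step 1: Try lambda = 0 (constraint inactive).
x_unc = -4/(2*1) = -2.0
Check: 3*-2.0 = -6.0 < 5 -- violated!
Step 2: Constraint must be active: 3*x = 5
x* = 5/3 = 1.6667 (rounded; the exact value 5/3 is used below)
lambda = (2*1*(5/3) + 4)/3 = 2.4444
Step 3: Compute optimal value.
f(x*) = 1*(5/3)^2 + 4*(5/3) = 9.4444


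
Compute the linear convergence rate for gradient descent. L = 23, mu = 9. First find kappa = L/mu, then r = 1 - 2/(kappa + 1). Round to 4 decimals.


Step 1: Compute the condition number.
kappa = L/mu = 23/9 = 2.5556
Step 2: Compute the convergence rate.
r = 1 - 2/(kappa + 1) = 1 - 2*mu/(L + mu) = (L - mu)/(L + mu) = 14/32 = 0.4375


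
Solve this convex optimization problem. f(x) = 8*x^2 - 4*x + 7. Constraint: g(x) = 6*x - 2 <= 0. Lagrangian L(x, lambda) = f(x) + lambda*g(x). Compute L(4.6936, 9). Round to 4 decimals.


Step 1: Evaluate f(x).
f(4.6936) = 8*4.6936^2 - 4*4.6936 + 7 = 164.4646
Step 2: Evaluate g(x).
g(4.6936) = 6*4.6936 - 2 = 26.1616
Step 3: Compute Lagrangian.
L = 164.4646 + 9*26.1616 = 399.919


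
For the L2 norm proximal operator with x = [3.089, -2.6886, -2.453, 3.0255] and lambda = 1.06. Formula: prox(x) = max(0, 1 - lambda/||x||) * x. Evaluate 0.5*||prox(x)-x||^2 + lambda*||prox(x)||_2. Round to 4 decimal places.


Step 1: Compute ||x||.
||x|| = 5.6517
Step 2: Compute scaling factor.
scale = max(0, 1 - 1.06/5.6517) = 0.8124
Step 3: prox(x) = [2.5096, -2.1843, -1.9929, 2.4581]
||prox(x)|| = 4.5917
Step 4: Proximal objective.
0.5*||prox-x||^2 = 0.5618
lambda*||prox|| = 4.8672
Total = 5.429


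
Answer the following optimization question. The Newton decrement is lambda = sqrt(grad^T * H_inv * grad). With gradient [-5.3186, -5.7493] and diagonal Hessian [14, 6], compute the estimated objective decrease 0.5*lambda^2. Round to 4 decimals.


Step 1: H is diagonal, so H^(-1) * g = [-0.3799, -0.9582].
Step 2: g^T H^(-1) g = sum_i g_i^2 / H_ii
  = (-5.3186)^2/14 + (-5.7493)^2/6
  = 2.0205 + 5.5091 = 7.5296
Step 3: Objective decrease = 0.5 * g^T H^(-1) g = 3.7648


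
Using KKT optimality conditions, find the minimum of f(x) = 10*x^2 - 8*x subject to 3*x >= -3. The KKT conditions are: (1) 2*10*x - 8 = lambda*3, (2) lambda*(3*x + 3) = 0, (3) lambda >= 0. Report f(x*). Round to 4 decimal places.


Step 1: Try lambda = 0 (constraint inactive).
Stationarity: 2*10*x - 8 = 0
x* = 8/(2*10) = 0.4
Check constraint: 3*0.4 = 1.2 >= -3 -- satisfied.
Step 2: Compute optimal value.
f(x*) = 10*0.4^2 - 8*0.4 = -1.6


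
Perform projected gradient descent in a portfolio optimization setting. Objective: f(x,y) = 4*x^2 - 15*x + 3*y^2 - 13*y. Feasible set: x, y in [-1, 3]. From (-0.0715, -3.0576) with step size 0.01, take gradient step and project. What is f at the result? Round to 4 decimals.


Step 1: Compute gradient at (-0.0715, -3.0576).
grad_x = 2*4*-0.0715 - 15 = -15.572
grad_y = 2*3*-3.0576 - 13 = -31.3456
Step 2: Gradient step.
x_raw = -0.0715 - 0.01*-15.572 = 0.0842
y_raw = -3.0576 - 0.01*-31.3456 = -2.7441
Step 3: Project onto [-1, 3].
x_proj = clip(0.0842) = 0.0842
y_proj = clip(-2.7441) = -1.0
Step 4: Evaluate f.
f(0.0842, -1.0) = 14.7651


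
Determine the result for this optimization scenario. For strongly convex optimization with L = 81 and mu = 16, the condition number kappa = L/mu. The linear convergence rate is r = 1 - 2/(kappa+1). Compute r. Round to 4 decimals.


Step 1: Compute the condition number.
kappa = L/mu = 81/16 = 5.0625
Step 2: Compute the convergence rate.
r = 1 - 2/(kappa + 1) = 1 - 2*mu/(L + mu) = (L - mu)/(L + mu) = 65/97 = 0.6701


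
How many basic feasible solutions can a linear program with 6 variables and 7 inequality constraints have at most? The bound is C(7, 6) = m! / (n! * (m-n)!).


Each vertex corresponds to some choice of n active constraints out of m, so the number of vertices is at most C(m, n) = m! / (n!(m-n)!).
m = 7, n = 6
Numerator: 7 * 6 * 5 * 4 * 3 * 2
Denominator: 6! = 720
C(7, 6) = 7


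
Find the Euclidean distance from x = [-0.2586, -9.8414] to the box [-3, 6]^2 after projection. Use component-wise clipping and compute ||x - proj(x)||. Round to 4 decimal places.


Project each component onto [-3, 6].
clip(-0.2586) = -0.2586, clip(-9.8414) = -3.0
Projection = [-0.2586, -3.0]
Squared diffs: [0.0, 46.8048]
Distance = sqrt(46.8048) = 6.8414


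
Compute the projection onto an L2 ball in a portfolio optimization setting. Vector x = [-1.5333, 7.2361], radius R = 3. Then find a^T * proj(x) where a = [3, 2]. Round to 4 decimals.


Step 1: Compute ||x|| (intermediates to 6 decimals).
||x|| = sqrt((-1.5333)^2 + 7.2361^2) = 7.396766
Step 2: Project.
Since ||x|| > R, scale = R/||x|| = 3/7.396766 = 0.405583, proj(x) = scale * x
proj(x) = [-0.62188, 2.934839]
Step 3: Dot product.
a^T * proj(x) = 3*(-0.62188) + 2*2.934839 = 4.004


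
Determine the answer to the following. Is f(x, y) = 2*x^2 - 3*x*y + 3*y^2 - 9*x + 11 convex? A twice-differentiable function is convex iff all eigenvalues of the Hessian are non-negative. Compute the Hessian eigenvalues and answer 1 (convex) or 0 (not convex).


The Hessian of f(x,y) = 2*x^2 - 3*x*y + 3*y^2 - 9*x + 11 is:
H = [[4, -3], [-3, 6]]
Trace = 4 + 6 = 10
Determinant = 4*6 - (-3)^2 = 15
Discriminant = (10)^2 - 4*15 = 40.0
Eigenvalues: lambda_1 = 1.8377, lambda_2 = 8.1623
The function is convex.

1


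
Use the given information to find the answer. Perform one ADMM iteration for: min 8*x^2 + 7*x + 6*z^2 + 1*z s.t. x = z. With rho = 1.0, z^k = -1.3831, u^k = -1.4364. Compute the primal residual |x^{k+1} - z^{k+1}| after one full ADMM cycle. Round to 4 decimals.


ADMM iteration with rho = 1.0, z^k = -1.3831, u^k = -1.4364
Step 1: x-update.
Minimize 8*x^2 + 7*x + (1.0/2)*(x + 1.3831 - 1.4364)^2
FOC: (2*8 + 1.0)*x = -7 + 1.0*(-1.3831 + 1.4364)
x^{k+1} = -0.4086
Step 2: z-update.
Minimize 6*z^2 + 1*z + (1.0/2)*(-0.4086 - z - 1.4364)^2
FOC: (2*6 + 1.0)*z = -1 + 1.0*(-0.4086 - 1.4364)
z^{k+1} = -0.2188
Step 3: u-update.
u^{k+1} = -1.4364 - 0.4086 + 0.2188 = -1.6262
Step 4: Primal residual = |-0.4086 + 0.2188| = 0.1898


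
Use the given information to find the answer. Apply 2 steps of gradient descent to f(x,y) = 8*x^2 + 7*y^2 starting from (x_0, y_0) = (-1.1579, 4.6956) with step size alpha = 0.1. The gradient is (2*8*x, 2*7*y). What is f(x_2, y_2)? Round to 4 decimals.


Gradient descent on f(x,y) = 8*x^2 + 7*y^2.
Starting point: (-1.1579, 4.6956), alpha = 0.1
Step 1: grad_x = 2*8*-1.1579 = -18.5264, grad_y = 2*7*4.6956 = 65.7384
  x_1 = -1.1579 - 0.1*-18.5264 = 0.6947
  y_1 = 4.6956 - 0.1*65.7384 = -1.8782
Step 2: grad_x = 2*8*0.6947 = 11.1158, grad_y = 2*7*-1.8782 = -26.2954
  x_2 = 0.6947 - 0.1*11.1158 = -0.4168
  y_2 = -1.8782 - 0.1*-26.2954 = 0.7513
f(-0.4168, 0.7513) = 8*(-0.4168)^2 + 7*0.7513^2 = 5.3412


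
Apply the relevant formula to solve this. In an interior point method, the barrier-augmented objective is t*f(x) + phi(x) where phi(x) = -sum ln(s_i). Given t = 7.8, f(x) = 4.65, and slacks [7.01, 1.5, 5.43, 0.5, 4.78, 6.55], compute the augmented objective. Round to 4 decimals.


Step 1: Compute log-barrier.
ln values: [1.9473, 0.4055, 1.6919, -0.6931, 1.5644, 1.8795]
phi = -(1.9473 + 0.4055 + 1.6919 - 0.6931 + 1.5644 + 1.8795) = -6.7955
Step 2: Compute augmented objective.
t*f(x) = 7.8*4.65 = 36.27
Total = 36.27 - 6.7955 = 29.4745


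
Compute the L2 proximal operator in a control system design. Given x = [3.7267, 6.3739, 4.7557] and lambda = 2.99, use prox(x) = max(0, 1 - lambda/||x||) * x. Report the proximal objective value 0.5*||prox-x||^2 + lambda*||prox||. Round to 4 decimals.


Step 1: Compute ||x||.
||x|| = 8.7825
Step 2: Compute scaling factor.
scale = max(0, 1 - 2.99/8.7825) = 0.6595
Step 3: prox(x) = [2.4579, 4.2039, 3.1366]
||prox(x)|| = 5.7925
Step 4: Proximal objective.
0.5*||prox-x||^2 = 4.4701
lambda*||prox|| = 17.3196
Total = 21.7895


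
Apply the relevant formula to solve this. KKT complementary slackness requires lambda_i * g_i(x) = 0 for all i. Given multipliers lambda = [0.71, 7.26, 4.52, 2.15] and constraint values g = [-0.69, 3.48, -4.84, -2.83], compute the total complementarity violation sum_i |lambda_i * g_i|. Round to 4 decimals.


KKT complementary slackness check:
lambda_1 * g_1 = 0.71 * -0.69 = -0.4899
lambda_2 * g_2 = 7.26 * 3.48 = 25.2648
lambda_3 * g_3 = 4.52 * -4.84 = -21.8768
lambda_4 * g_4 = 2.15 * -2.83 = -6.0845
Total violation = 0.4899 + 25.2648 + 21.8768 + 6.0845 = 53.716


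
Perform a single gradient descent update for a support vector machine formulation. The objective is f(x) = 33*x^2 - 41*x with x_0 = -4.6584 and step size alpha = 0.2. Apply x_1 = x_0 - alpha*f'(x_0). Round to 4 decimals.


We compute the gradient at x_0 and apply the update.
f'(x) = 66*x - 41
f'(-4.6584) = 66*-4.6584 - 41 = -348.4544
x_1 = -4.6584 - 0.2*-348.4544 = 65.0325


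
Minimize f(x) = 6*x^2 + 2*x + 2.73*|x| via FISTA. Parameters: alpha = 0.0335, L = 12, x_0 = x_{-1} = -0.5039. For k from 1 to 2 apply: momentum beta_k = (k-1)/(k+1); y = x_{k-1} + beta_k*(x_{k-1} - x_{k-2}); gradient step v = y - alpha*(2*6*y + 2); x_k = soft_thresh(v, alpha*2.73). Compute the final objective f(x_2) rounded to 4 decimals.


FISTA on f(x) = 6*x^2 + 2*x + 2.73*|x|
L = 12, alpha = 0.0335
Iteration 1: beta = 0.0, y = -0.5039 + 0.0*(-0.5039 + 0.5039) = -0.5039
  grad(y) = -4.0468, v = y - alpha*grad = -0.3683
  prox(v) = soft_thresh(-0.3683, 0.0915) = -0.2769
Iteration 2: beta = 0.3333, y = -0.2769 + 0.3333*(-0.2769 + 0.5039) = -0.2012
  grad(y) = -0.4144, v = y - alpha*grad = -0.1873
  prox(v) = soft_thresh(-0.1873, 0.0915) = -0.0959
f(x_2) = 6*(-0.0959)^2 + 2*(-0.0959) + 2.73*|-0.0959| = 0.1251


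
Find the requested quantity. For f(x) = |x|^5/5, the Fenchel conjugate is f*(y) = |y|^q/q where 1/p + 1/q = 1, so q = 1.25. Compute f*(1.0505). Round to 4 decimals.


The conjugate exponent q satisfies 1/p + 1/q = 1.
p = 5, so q = 5/(5 - 1) = 1.25
|y|^q = 1.0505^1.25 = 1.0635
f*(1.0505) = 1.0635 / 1.25 = 0.8508


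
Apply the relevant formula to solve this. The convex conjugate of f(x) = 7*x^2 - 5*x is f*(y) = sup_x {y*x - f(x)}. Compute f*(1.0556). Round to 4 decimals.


f*(y) = sup_x {y*x - a*x^2 - b*x} = sup_x {(y-b)*x - a*x^2}
FOC: (y - b) - 2a*x = 0 => x* = (y - b)/(2a)
x* = (1.0556 + 5)/(2*7) = 0.4325
f*(1.0556) = (y-b)^2/(4a) = (1.0556 + 5)^2/(4*7)
= 36.6703/28 = 1.3097


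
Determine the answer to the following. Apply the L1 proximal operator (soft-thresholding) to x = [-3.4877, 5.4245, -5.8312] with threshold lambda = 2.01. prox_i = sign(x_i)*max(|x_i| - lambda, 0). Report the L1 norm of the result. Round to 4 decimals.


Soft-thresholding with lambda = 2.01:
prox(-3.4877) = sign(-3.4877)*max(|-3.4877| - 2.01, 0) = -1.4777
prox(5.4245) = sign(5.4245)*max(|5.4245| - 2.01, 0) = 3.4145
prox(-5.8312) = sign(-5.8312)*max(|-5.8312| - 2.01, 0) = -3.8212
prox(x) = [-1.4777, 3.4145, -3.8212]
||prox(x)||_1 = 1.4777 + 3.4145 + 3.8212 = 8.7134


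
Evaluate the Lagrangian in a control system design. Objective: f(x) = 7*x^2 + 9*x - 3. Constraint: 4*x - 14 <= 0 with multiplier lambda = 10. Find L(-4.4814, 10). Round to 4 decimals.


Step 1: Evaluate f(x).
f(-4.4814) = 7*(-4.4814)^2 + 9*(-4.4814) - 3 = 97.248
Step 2: Evaluate g(x).
g(-4.4814) = 4*-4.4814 - 14 = -31.9256
Step 3: Compute Lagrangian.
L = 97.248 + 10*-31.9256 = -222.008


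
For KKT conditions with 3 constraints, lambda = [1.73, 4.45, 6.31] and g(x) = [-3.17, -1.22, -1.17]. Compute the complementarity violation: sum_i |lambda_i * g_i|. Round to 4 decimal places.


KKT complementary slackness check:
lambda_1 * g_1 = 1.73 * -3.17 = -5.4841
lambda_2 * g_2 = 4.45 * -1.22 = -5.429
lambda_3 * g_3 = 6.31 * -1.17 = -7.3827
Total violation = 5.4841 + 5.429 + 7.3827 = 18.2958


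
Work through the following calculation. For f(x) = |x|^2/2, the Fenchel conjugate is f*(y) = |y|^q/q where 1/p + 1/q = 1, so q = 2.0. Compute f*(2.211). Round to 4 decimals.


The conjugate exponent q satisfies 1/p + 1/q = 1.
p = 2, so q = 2/(2 - 1) = 2.0
|y|^q = 2.211^2.0 = 4.8885
f*(2.211) = 4.8885 / 2.0 = 2.4443


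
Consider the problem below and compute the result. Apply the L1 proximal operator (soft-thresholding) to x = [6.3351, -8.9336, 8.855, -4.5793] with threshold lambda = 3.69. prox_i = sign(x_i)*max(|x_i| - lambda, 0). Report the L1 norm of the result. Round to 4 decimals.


Soft-thresholding with lambda = 3.69:
prox(6.3351) = sign(6.3351)*max(|6.3351| - 3.69, 0) = 2.6451
prox(-8.9336) = sign(-8.9336)*max(|-8.9336| - 3.69, 0) = -5.2436
prox(8.855) = sign(8.855)*max(|8.855| - 3.69, 0) = 5.165
prox(-4.5793) = sign(-4.5793)*max(|-4.5793| - 3.69, 0) = -0.8893
prox(x) = [2.6451, -5.2436, 5.165, -0.8893]
||prox(x)||_1 = 2.6451 + 5.2436 + 5.165 + 0.8893 = 13.943


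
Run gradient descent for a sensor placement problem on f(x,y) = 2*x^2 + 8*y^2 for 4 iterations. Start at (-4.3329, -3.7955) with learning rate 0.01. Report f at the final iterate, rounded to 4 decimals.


Gradient descent on f(x,y) = 2*x^2 + 8*y^2.
Starting point: (-4.3329, -3.7955), alpha = 0.01
Step 1: grad_x = 2*2*-4.3329 = -17.3316, grad_y = 2*8*-3.7955 = -60.728
  x_1 = -4.3329 - 0.01*-17.3316 = -4.1596
  y_1 = -3.7955 - 0.01*-60.728 = -3.1882
Step 2: grad_x = 2*2*-4.1596 = -16.6383, grad_y = 2*8*-3.1882 = -51.0115
  x_2 = -4.1596 - 0.01*-16.6383 = -3.9932
  y_2 = -3.1882 - 0.01*-51.0115 = -2.6781
Step 3: grad_x = 2*2*-3.9932 = -15.9728, grad_y = 2*8*-2.6781 = -42.8497
  x_3 = -3.9932 - 0.01*-15.9728 = -3.8335
  y_3 = -2.6781 - 0.01*-42.8497 = -2.2496
Step 4: grad_x = 2*2*-3.8335 = -15.3339, grad_y = 2*8*-2.2496 = -35.9937
  x_4 = -3.8335 - 0.01*-15.3339 = -3.6801
  y_4 = -2.2496 - 0.01*-35.9937 = -1.8897
f(-3.6801, -1.8897) = 2*(-3.6801)^2 + 8*(-1.8897)^2 = 55.6536


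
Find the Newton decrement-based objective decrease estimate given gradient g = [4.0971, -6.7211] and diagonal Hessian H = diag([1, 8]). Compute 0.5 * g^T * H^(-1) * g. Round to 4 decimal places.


Step 1: H is diagonal, so H^(-1) * g = [4.0971, -0.8401].
Step 2: g^T H^(-1) g = sum_i g_i^2 / H_ii
  = (4.0971)^2/1 + (-6.7211)^2/8
  = 16.7862 + 5.6466 = 22.4329
Step 3: Objective decrease = 0.5 * g^T H^(-1) g = 11.2164


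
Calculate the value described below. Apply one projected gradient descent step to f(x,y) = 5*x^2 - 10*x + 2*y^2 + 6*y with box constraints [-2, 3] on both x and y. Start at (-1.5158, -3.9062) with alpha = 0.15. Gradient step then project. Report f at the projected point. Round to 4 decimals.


Step 1: Compute gradient at (-1.5158, -3.9062).
grad_x = 2*5*-1.5158 - 10 = -25.158
grad_y = 2*2*-3.9062 + 6 = -9.6248
Step 2: Gradient step.
x_raw = -1.5158 - 0.15*-25.158 = 2.2579
y_raw = -3.9062 - 0.15*-9.6248 = -2.4625
Step 3: Project onto [-2, 3].
x_proj = clip(2.2579) = 2.2579
y_proj = clip(-2.4625) = -2.0
Step 4: Evaluate f.
f(2.2579, -2.0) = -1.0884


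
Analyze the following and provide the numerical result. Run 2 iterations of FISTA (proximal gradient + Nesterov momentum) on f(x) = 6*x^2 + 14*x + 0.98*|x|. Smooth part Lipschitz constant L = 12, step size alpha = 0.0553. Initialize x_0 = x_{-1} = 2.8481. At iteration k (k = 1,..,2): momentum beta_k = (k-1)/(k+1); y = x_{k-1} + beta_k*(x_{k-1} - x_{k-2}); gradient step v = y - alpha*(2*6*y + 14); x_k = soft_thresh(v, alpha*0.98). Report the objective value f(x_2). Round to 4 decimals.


FISTA on f(x) = 6*x^2 + 14*x + 0.98*|x|
L = 12, alpha = 0.0553
Iteration 1: beta = 0.0, y = 2.8481 + 0.0*(2.8481 - 2.8481) = 2.8481
  grad(y) = 48.1772, v = y - alpha*grad = 0.1839
  prox(v) = soft_thresh(0.1839, 0.0542) = 0.1297
Iteration 2: beta = 0.3333, y = 0.1297 + 0.3333*(0.1297 - 2.8481) = -0.7764
  grad(y) = 4.6829, v = y - alpha*grad = -1.0354
  prox(v) = soft_thresh(-1.0354, 0.0542) = -0.9812
f(x_2) = 6*(-0.9812)^2 + 14*(-0.9812) + 0.98*|-0.9812| = -6.9987


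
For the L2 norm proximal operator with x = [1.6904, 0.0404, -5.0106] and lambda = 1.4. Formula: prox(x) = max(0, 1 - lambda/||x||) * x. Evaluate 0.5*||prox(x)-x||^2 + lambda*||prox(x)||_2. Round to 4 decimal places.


Step 1: Compute ||x||.
||x|| = 5.2882
Step 2: Compute scaling factor.
scale = max(0, 1 - 1.4/5.2882) = 0.7353
Step 3: prox(x) = [1.2429, 0.0297, -3.6841]
||prox(x)|| = 3.8882
Step 4: Proximal objective.
0.5*||prox-x||^2 = 0.98
lambda*||prox|| = 5.4435
Total = 6.4235


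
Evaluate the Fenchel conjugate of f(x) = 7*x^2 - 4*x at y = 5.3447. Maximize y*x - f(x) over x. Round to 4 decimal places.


f*(y) = sup_x {y*x - a*x^2 - b*x} = sup_x {(y-b)*x - a*x^2}
FOC: (y - b) - 2a*x = 0 => x* = (y - b)/(2a)
x* = (5.3447 + 4)/(2*7) = 0.6675
f*(5.3447) = (y-b)^2/(4a) = (5.3447 + 4)^2/(4*7)
= 87.3234/28 = 3.1187


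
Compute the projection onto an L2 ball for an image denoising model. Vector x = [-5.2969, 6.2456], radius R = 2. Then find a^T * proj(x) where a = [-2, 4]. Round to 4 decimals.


Step 1: Compute ||x|| (intermediates to 6 decimals).
||x|| = sqrt((-5.2969)^2 + 6.2456^2) = 8.189302
Step 2: Project.
Since ||x|| > R, scale = R/||x|| = 2/8.189302 = 0.244221, proj(x) = scale * x
proj(x) = [-1.293614, 1.525307]
Step 3: Dot product.
a^T * proj(x) = -2*(-1.293614) + 4*1.525307 = 8.6885


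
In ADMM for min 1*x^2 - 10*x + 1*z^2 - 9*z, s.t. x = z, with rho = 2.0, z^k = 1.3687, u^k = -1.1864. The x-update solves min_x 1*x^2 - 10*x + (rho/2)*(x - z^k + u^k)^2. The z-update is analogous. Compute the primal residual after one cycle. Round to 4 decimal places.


ADMM iteration with rho = 2.0, z^k = 1.3687, u^k = -1.1864
Step 1: x-update.
Minimize 1*x^2 - 10*x + (2.0/2)*(x - 1.3687 - 1.1864)^2
FOC: (2*1 + 2.0)*x = 10 + 2.0*(1.3687 + 1.1864)
x^{k+1} = 3.7776
Step 2: z-update.
Minimize 1*z^2 - 9*z + (2.0/2)*(3.7776 - z - 1.1864)^2
FOC: (2*1 + 2.0)*z = 9 + 2.0*(3.7776 - 1.1864)
z^{k+1} = 3.5456
Step 3: u-update.
u^{k+1} = -1.1864 + 3.7776 - 3.5456 = -0.9544
Step 4: Primal residual = |3.7776 - 3.5456| = 0.232


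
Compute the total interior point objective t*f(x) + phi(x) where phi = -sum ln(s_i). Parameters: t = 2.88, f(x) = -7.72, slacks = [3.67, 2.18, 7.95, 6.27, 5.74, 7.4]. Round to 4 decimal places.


Step 1: Compute log-barrier.
ln values: [1.3002, 0.7793, 2.0732, 1.8358, 1.7475, 2.0015]
phi = -(1.3002 + 0.7793 + 2.0732 + 1.8358 + 1.7475 + 2.0015) = -9.7374
Step 2: Compute augmented objective.
t*f(x) = 2.88*-7.72 = -22.2336
Total = -22.2336 - 9.7374 = -31.971


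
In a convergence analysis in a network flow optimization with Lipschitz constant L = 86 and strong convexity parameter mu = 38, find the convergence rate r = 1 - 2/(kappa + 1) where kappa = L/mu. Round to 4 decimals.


Step 1: Compute the condition number.
kappa = L/mu = 86/38 = 2.2632
Step 2: Compute the convergence rate.
r = 1 - 2/(kappa + 1) = 1 - 2*mu/(L + mu) = (L - mu)/(L + mu) = 48/124 = 0.3871


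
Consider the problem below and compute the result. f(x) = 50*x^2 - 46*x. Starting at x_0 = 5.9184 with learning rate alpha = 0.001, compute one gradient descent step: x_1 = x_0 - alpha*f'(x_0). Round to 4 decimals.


We compute the gradient at x_0 and apply the update.
f'(x) = 100*x - 46
f'(5.9184) = 100*5.9184 - 46 = 545.84
x_1 = 5.9184 - 0.001*545.84 = 5.3726


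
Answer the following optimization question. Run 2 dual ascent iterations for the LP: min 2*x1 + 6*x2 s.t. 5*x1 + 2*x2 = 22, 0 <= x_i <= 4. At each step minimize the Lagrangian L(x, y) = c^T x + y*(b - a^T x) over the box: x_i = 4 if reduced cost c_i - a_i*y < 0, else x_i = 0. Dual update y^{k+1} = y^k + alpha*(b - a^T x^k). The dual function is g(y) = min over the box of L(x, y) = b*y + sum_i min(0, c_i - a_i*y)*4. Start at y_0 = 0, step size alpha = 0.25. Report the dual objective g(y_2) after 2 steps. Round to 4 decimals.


Dual ascent for LP: min 2*x1 + 6*x2, 5*x1 + 2*x2 = 22, 0 <= x_i <= 4
Step 1: y^k = 0.0, reduced costs: (2.0, 6.0)
  x^k = (0.0, 0.0), subgradient = b - a^T x = 22.0
  y^{k+1} = 0.0 + 0.25*22.0 = 5.5
Step 2: y^k = 5.5, reduced costs: (-25.5, -5.0)
  x^k = (4.0, 4.0), subgradient = b - a^T x = -6.0
  y^{k+1} = 5.5 + 0.25*-6.0 = 4.0
Dual objective at y_2 = 4.0: reduced costs (-18.0, -2.0), box minimizer x = (4.0, 4.0)
g(y_2) = b*y + (c1 - a1*y)*x1 + (c2 - a2*y)*x2 = 22*4.0 + (-18.0)*4.0 + (-2.0)*4.0 = 88.0 - 72.0 - 8.0 = 8.0


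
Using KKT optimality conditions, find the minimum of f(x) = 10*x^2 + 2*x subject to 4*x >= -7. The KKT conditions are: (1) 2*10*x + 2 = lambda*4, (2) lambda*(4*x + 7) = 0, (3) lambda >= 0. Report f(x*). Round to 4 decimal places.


Step 1: Try lambda = 0 (constraint inactive).
Stationarity: 2*10*x + 2 = 0
x* = -2/(2*10) = -0.1
Check constraint: 4*-0.1 = -0.4 >= -7 -- satisfied.
Step 2: Compute optimal value.
f(x*) = 10*(-0.1)^2 + 2*(-0.1) = -0.1


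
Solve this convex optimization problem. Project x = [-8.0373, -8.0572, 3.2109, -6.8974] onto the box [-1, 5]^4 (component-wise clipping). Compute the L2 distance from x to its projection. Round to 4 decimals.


Project each component onto [-1, 5].
clip(-8.0373) = -1.0, clip(-8.0572) = -1.0, clip(3.2109) = 3.2109, clip(-6.8974) = -1.0
Projection = [-1.0, -1.0, 3.2109, -1.0]
Squared diffs: [49.5236, 49.8041, 0.0, 34.7793]
Distance = sqrt(134.107) = 11.5805


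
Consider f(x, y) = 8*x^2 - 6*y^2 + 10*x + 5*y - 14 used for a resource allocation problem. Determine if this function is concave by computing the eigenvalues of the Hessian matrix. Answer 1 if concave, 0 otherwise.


The Hessian of f(x,y) = 8*x^2 - 6*y^2 + 10*x + 5*y - 14 is:
H = [[16, 0], [0, -12]]
Trace = 16 - 12 = 4
Determinant = 16*-12 - (0)^2 = -192
Discriminant = (4)^2 - 4*-192 = 784.0
Eigenvalues: lambda_1 = -12.0, lambda_2 = 16.0
The function is not concave.

0


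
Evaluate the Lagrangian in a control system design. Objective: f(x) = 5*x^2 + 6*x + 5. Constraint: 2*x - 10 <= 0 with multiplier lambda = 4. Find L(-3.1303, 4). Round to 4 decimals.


Step 1: Evaluate f(x).
f(-3.1303) = 5*(-3.1303)^2 + 6*(-3.1303) + 5 = 35.2121
Step 2: Evaluate g(x).
g(-3.1303) = 2*-3.1303 - 10 = -16.2606
Step 3: Compute Lagrangian.
L = 35.2121 + 4*-16.2606 = -29.8303


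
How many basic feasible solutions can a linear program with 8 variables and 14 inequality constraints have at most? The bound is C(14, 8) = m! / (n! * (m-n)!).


Each vertex corresponds to some choice of n active constraints out of m, so the number of vertices is at most C(m, n) = m! / (n!(m-n)!).
m = 14, n = 8
Numerator: 14 * 13 * 12 * 11 * 10 * 9 * 8 * 7
Denominator: 8! = 40320
C(14, 8) = 3003


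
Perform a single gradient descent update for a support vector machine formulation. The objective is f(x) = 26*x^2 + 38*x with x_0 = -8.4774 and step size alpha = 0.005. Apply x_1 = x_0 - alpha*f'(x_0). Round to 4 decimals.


We compute the gradient at x_0 and apply the update.
f'(x) = 52*x + 38
f'(-8.4774) = 52*-8.4774 + 38 = -402.8248
x_1 = -8.4774 - 0.005*-402.8248 = -6.4633


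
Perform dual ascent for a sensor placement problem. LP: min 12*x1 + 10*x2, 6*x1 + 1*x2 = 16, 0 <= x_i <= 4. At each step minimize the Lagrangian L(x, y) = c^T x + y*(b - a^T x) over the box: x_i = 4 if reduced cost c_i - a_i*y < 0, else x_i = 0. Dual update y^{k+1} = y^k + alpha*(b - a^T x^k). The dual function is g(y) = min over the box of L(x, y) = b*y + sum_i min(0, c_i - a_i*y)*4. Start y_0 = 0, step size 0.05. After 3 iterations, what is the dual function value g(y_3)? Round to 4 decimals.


Dual ascent for LP: min 12*x1 + 10*x2, 6*x1 + 1*x2 = 16, 0 <= x_i <= 4
Step 1: y^k = 0.0, reduced costs: (12.0, 10.0)
  x^k = (0.0, 0.0), subgradient = b - a^T x = 16.0
  y^{k+1} = 0.0 + 0.05*16.0 = 0.8
Step 2: y^k = 0.8, reduced costs: (7.2, 9.2)
  x^k = (0.0, 0.0), subgradient = b - a^T x = 16.0
  y^{k+1} = 0.8 + 0.05*16.0 = 1.6
Step 3: y^k = 1.6, reduced costs: (2.4, 8.4)
  x^k = (0.0, 0.0), subgradient = b - a^T x = 16.0
  y^{k+1} = 1.6 + 0.05*16.0 = 2.4
Dual objective at y_3 = 2.4: reduced costs (-2.4, 7.6), box minimizer x = (4.0, 0.0)
g(y_3) = b*y + (c1 - a1*y)*x1 + (c2 - a2*y)*x2 = 16*2.4 + (-2.4)*4.0 + 7.6*0.0 = 38.4 - 9.6 + 0.0 = 28.8


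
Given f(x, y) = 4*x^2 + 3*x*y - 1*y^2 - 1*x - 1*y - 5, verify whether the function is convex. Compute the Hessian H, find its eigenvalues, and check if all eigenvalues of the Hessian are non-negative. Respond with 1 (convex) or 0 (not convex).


The Hessian of f(x,y) = 4*x^2 + 3*x*y - 1*y^2 - 1*x - 1*y - 5 is:
H = [[8, 3], [3, -2]]
Trace = 8 - 2 = 6
Determinant = 8*-2 - (3)^2 = -25
Discriminant = (6)^2 - 4*-25 = 136.0
Eigenvalues: lambda_1 = -2.831, lambda_2 = 8.831
The function is not convex.

0


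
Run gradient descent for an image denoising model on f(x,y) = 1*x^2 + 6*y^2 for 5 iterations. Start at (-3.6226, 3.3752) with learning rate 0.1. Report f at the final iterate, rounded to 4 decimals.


Gradient descent on f(x,y) = 1*x^2 + 6*y^2.
Starting point: (-3.6226, 3.3752), alpha = 0.1
Step 1: grad_x = 2*1*-3.6226 = -7.2452, grad_y = 2*6*3.3752 = 40.5024
  x_1 = -3.6226 - 0.1*-7.2452 = -2.8981
  y_1 = 3.3752 - 0.1*40.5024 = -0.675
Step 2: grad_x = 2*1*-2.8981 = -5.7962, grad_y = 2*6*-0.675 = -8.1005
  x_2 = -2.8981 - 0.1*-5.7962 = -2.3185
  y_2 = -0.675 - 0.1*-8.1005 = 0.135
Step 3: grad_x = 2*1*-2.3185 = -4.6369, grad_y = 2*6*0.135 = 1.6201
  x_3 = -2.3185 - 0.1*-4.6369 = -1.8548
  y_3 = 0.135 - 0.1*1.6201 = -0.027
Step 4: grad_x = 2*1*-1.8548 = -3.7095, grad_y = 2*6*-0.027 = -0.324
  x_4 = -1.8548 - 0.1*-3.7095 = -1.4838
  y_4 = -0.027 - 0.1*-0.324 = 0.0054
Step 5: grad_x = 2*1*-1.4838 = -2.9676, grad_y = 2*6*0.0054 = 0.0648
  x_5 = -1.4838 - 0.1*-2.9676 = -1.1871
  y_5 = 0.0054 - 0.1*0.0648 = -0.0011
f(-1.1871, -0.0011) = 1*(-1.1871)^2 + 6*(-0.0011)^2 = 1.4091


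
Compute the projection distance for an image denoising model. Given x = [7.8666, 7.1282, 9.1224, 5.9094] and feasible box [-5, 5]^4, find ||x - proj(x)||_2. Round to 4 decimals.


Project each component onto [-5, 5].
clip(7.8666) = 5.0, clip(7.1282) = 5.0, clip(9.1224) = 5.0, clip(5.9094) = 5.0
Projection = [5.0, 5.0, 5.0, 5.0]
Squared diffs: [8.2174, 4.5292, 16.9942, 0.827]
Distance = sqrt(30.5678) = 5.5288


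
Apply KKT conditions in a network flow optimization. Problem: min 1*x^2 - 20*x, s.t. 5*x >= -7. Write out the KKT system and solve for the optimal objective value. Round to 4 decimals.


Step 1: Try lambda = 0 (constraint inactive).
Stationarity: 2*1*x - 20 = 0
x* = 20/(2*1) = 10.0
Check constraint: 5*10.0 = 50.0 >= -7 -- satisfied.
Step 2: Compute optimal value.
f(x*) = 1*10.0^2 - 20*10.0 = -100.0


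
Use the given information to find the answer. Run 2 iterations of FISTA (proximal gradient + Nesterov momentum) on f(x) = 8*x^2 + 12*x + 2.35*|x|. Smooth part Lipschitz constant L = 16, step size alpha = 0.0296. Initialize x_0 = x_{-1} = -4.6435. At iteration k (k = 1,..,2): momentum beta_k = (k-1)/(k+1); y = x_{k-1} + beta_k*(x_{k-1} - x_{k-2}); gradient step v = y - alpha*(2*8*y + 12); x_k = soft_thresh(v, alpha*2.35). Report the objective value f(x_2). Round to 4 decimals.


FISTA on f(x) = 8*x^2 + 12*x + 2.35*|x|
L = 16, alpha = 0.0296
Iteration 1: beta = 0.0, y = -4.6435 + 0.0*(-4.6435 + 4.6435) = -4.6435
  grad(y) = -62.296, v = y - alpha*grad = -2.7995
  prox(v) = soft_thresh(-2.7995, 0.0696) = -2.73
Iteration 2: beta = 0.3333, y = -2.73 + 0.3333*(-2.73 + 4.6435) = -2.0921
  grad(y) = -21.4742, v = y - alpha*grad = -1.4565
  prox(v) = soft_thresh(-1.4565, 0.0696) = -1.3869
f(x_2) = 8*(-1.3869)^2 + 12*(-1.3869) + 2.35*|-1.3869| = 2.0049


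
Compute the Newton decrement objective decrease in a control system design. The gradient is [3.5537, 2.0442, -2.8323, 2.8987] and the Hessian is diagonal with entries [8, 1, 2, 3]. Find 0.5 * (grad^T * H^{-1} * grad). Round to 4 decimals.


Step 1: H is diagonal, so H^(-1) * g = [0.4442, 2.0442, -1.4162, 0.9662].
Step 2: g^T H^(-1) g = sum_i g_i^2 / H_ii
  = (3.5537)^2/8 + (2.0442)^2/1 + (-2.8323)^2/2 + (2.8987)^2/3
  = 1.5786 + 4.1788 + 4.011 + 2.8008 = 12.5691
Step 3: Objective decrease = 0.5 * g^T H^(-1) g = 6.2846


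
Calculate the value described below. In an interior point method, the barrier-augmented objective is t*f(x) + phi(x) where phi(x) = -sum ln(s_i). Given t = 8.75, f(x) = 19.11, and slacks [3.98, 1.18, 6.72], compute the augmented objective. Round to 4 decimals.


Step 1: Compute log-barrier.
ln values: [1.3813, 0.1655, 1.9051]
phi = -(1.3813 + 0.1655 + 1.9051) = -3.4519
Step 2: Compute augmented objective.
t*f(x) = 8.75*19.11 = 167.2125
Total = 167.2125 - 3.4519 = 163.7606


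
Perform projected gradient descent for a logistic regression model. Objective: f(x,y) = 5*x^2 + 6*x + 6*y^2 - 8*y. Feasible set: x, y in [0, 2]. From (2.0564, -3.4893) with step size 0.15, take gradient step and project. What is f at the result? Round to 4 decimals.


Step 1: Compute gradient at (2.0564, -3.4893).
grad_x = 2*5*2.0564 + 6 = 26.564
grad_y = 2*6*-3.4893 - 8 = -49.8716
Step 2: Gradient step.
x_raw = 2.0564 - 0.15*26.564 = -1.9282
y_raw = -3.4893 - 0.15*-49.8716 = 3.9914
Step 3: Project onto [0, 2].
x_proj = clip(-1.9282) = 0.0
y_proj = clip(3.9914) = 2.0
Step 4: Evaluate f.
f(0.0, 2.0) = 8.0


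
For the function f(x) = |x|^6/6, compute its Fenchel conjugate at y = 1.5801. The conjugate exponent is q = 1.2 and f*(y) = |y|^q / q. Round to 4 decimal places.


The conjugate exponent q satisfies 1/p + 1/q = 1.
p = 6, so q = 6/(6 - 1) = 1.2
|y|^q = 1.5801^1.2 = 1.7315
f*(1.5801) = 1.7315 / 1.2 = 1.4429


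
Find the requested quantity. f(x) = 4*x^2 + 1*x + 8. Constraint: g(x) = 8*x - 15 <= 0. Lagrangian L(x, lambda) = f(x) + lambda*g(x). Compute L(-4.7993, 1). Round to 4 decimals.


Step 1: Evaluate f(x).
f(-4.7993) = 4*(-4.7993)^2 + 1*(-4.7993) + 8 = 95.3338
Step 2: Evaluate g(x).
g(-4.7993) = 8*-4.7993 - 15 = -53.3944
Step 3: Compute Lagrangian.
L = 95.3338 + 1*-53.3944 = 41.9394


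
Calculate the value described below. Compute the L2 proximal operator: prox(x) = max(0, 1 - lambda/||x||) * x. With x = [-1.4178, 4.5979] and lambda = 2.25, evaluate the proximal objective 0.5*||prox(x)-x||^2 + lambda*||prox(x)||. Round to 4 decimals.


Step 1: Compute ||x||.
||x|| = 4.8115
Step 2: Compute scaling factor.
scale = max(0, 1 - 2.25/4.8115) = 0.5324
Step 3: prox(x) = [-0.7548, 2.4478]
||prox(x)|| = 2.5615
Step 4: Proximal objective.
0.5*||prox-x||^2 = 2.5313
lambda*||prox|| = 5.7634
Total = 8.2947


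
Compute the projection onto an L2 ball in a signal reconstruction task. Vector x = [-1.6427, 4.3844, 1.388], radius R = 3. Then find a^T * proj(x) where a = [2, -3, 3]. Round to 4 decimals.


Step 1: Compute ||x|| (intermediates to 6 decimals).
||x|| = sqrt((-1.6427)^2 + 4.3844^2 + 1.388^2) = 4.883438
Step 2: Project.
Since ||x|| > R, scale = R/||x|| = 3/4.883438 = 0.614321, proj(x) = scale * x
proj(x) = [-1.009145, 2.693429, 0.852678]
Step 3: Dot product.
a^T * proj(x) = 2*(-1.009145) - 3*2.693429 + 3*0.852678 = -7.5405


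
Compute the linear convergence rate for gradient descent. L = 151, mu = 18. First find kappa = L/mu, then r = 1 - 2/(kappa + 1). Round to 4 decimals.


Step 1: Compute the condition number.
kappa = L/mu = 151/18 = 8.3889
Step 2: Compute the convergence rate.
r = 1 - 2/(kappa + 1) = 1 - 2*mu/(L + mu) = (L - mu)/(L + mu) = 133/169 = 0.787


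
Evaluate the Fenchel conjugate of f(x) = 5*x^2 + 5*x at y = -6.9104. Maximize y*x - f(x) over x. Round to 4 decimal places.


f*(y) = sup_x {y*x - a*x^2 - b*x} = sup_x {(y-b)*x - a*x^2}
FOC: (y - b) - 2a*x = 0 => x* = (y - b)/(2a)
x* = (-6.9104 - 5)/(2*5) = -1.191
f*(-6.9104) = (y-b)^2/(4a) = (-6.9104 - 5)^2/(4*5)
= 141.8576/20 = 7.0929


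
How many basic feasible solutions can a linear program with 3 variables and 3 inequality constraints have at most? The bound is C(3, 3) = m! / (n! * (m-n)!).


Each vertex corresponds to some choice of n active constraints out of m, so the number of vertices is at most C(m, n) = m! / (n!(m-n)!).
m = 3, n = 3
Numerator: 3 * 2 * 1
Denominator: 3! = 6
C(3, 3) = 1


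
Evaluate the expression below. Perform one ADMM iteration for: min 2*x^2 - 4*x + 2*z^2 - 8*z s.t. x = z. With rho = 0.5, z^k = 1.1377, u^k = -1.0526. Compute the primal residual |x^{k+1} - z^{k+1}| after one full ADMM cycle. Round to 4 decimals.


ADMM iteration with rho = 0.5, z^k = 1.1377, u^k = -1.0526
Step 1: x-update.
Minimize 2*x^2 - 4*x + (0.5/2)*(x - 1.1377 - 1.0526)^2
FOC: (2*2 + 0.5)*x = 4 + 0.5*(1.1377 + 1.0526)
x^{k+1} = 1.1323
Step 2: z-update.
Minimize 2*z^2 - 8*z + (0.5/2)*(1.1323 - z - 1.0526)^2
FOC: (2*2 + 0.5)*z = 8 + 0.5*(1.1323 - 1.0526)
z^{k+1} = 1.7866
Step 3: u-update.
u^{k+1} = -1.0526 + 1.1323 - 1.7866 = -1.707
Step 4: Primal residual = |1.1323 - 1.7866| = 0.6544


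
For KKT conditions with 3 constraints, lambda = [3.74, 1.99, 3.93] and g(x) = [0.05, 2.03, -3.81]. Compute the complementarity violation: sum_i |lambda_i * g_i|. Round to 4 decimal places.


KKT complementary slackness check:
lambda_1 * g_1 = 3.74 * 0.05 = 0.187
lambda_2 * g_2 = 1.99 * 2.03 = 4.0397
lambda_3 * g_3 = 3.93 * -3.81 = -14.9733
Total violation = 0.187 + 4.0397 + 14.9733 = 19.2


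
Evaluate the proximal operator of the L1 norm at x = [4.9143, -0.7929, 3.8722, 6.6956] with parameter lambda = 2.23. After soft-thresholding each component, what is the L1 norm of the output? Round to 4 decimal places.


Soft-thresholding with lambda = 2.23:
prox(4.9143) = sign(4.9143)*max(|4.9143| - 2.23, 0) = 2.6843
prox(-0.7929) = sign(-0.7929)*max(|-0.7929| - 2.23, 0) = 0.0
prox(3.8722) = sign(3.8722)*max(|3.8722| - 2.23, 0) = 1.6422
prox(6.6956) = sign(6.6956)*max(|6.6956| - 2.23, 0) = 4.4656
prox(x) = [2.6843, 0.0, 1.6422, 4.4656]
||prox(x)||_1 = 2.6843 + 0.0 + 1.6422 + 4.4656 = 8.7921


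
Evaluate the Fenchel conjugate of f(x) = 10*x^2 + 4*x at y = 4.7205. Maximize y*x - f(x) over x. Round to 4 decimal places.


f*(y) = sup_x {y*x - a*x^2 - b*x} = sup_x {(y-b)*x - a*x^2}
FOC: (y - b) - 2a*x = 0 => x* = (y - b)/(2a)
x* = (4.7205 - 4)/(2*10) = 0.036
f*(4.7205) = (y-b)^2/(4a) = (4.7205 - 4)^2/(4*10)
= 0.5191/40 = 0.013


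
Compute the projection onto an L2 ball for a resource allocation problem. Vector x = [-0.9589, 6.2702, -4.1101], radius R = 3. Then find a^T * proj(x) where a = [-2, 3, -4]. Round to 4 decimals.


Step 1: Compute ||x|| (intermediates to 6 decimals).
||x|| = sqrt((-0.9589)^2 + 6.2702^2 + (-4.1101)^2) = 7.558295
Step 2: Project.
Since ||x|| > R, scale = R/||x|| = 3/7.558295 = 0.396915, proj(x) = scale * x
proj(x) = [-0.380602, 2.488736, -1.63136]
Step 3: Dot product.
a^T * proj(x) = -2*(-0.380602) + 3*2.488736 - 4*(-1.63136) = 14.7529


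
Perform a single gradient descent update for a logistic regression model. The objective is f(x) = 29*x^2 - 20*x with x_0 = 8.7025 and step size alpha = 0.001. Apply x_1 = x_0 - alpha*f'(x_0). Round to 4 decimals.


We compute the gradient at x_0 and apply the update.
f'(x) = 58*x - 20
f'(8.7025) = 58*8.7025 - 20 = 484.745
x_1 = 8.7025 - 0.001*484.745 = 8.2178


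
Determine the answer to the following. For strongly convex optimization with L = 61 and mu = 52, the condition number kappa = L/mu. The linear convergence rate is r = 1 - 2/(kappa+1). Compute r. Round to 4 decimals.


Step 1: Compute the condition number.
kappa = L/mu = 61/52 = 1.1731
Step 2: Compute the convergence rate.
r = 1 - 2/(kappa + 1) = 1 - 2*mu/(L + mu) = (L - mu)/(L + mu) = 9/113 = 0.0796


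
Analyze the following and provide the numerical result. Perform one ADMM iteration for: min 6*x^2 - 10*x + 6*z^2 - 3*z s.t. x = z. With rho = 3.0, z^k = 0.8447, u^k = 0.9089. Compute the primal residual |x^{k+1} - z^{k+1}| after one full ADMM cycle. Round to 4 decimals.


ADMM iteration with rho = 3.0, z^k = 0.8447, u^k = 0.9089
Step 1: x-update.
Minimize 6*x^2 - 10*x + (3.0/2)*(x - 0.8447 + 0.9089)^2
FOC: (2*6 + 3.0)*x = 10 + 3.0*(0.8447 - 0.9089)
x^{k+1} = 0.6538
Step 2: z-update.
Minimize 6*z^2 - 3*z + (3.0/2)*(0.6538 - z + 0.9089)^2
FOC: (2*6 + 3.0)*z = 3 + 3.0*(0.6538 + 0.9089)
z^{k+1} = 0.5125
Step 3: u-update.
u^{k+1} = 0.9089 + 0.6538 - 0.5125 = 1.0502
Step 4: Primal residual = |0.6538 - 0.5125| = 0.1413


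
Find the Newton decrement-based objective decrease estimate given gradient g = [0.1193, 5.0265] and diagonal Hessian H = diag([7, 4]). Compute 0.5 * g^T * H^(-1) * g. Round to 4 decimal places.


Step 1: H is diagonal, so H^(-1) * g = [0.017, 1.2566].
Step 2: g^T H^(-1) g = sum_i g_i^2 / H_ii
  = (0.1193)^2/7 + (5.0265)^2/4
  = 0.002 + 6.3164 = 6.3185
Step 3: Objective decrease = 0.5 * g^T H^(-1) g = 3.1592


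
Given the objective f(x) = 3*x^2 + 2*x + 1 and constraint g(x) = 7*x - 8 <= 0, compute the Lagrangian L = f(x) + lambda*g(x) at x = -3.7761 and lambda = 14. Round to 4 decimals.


Step 1: Evaluate f(x).
f(-3.7761) = 3*(-3.7761)^2 + 2*(-3.7761) + 1 = 36.2246
Step 2: Evaluate g(x).
g(-3.7761) = 7*-3.7761 - 8 = -34.4327
Step 3: Compute Lagrangian.
L = 36.2246 + 14*-34.4327 = -445.8332


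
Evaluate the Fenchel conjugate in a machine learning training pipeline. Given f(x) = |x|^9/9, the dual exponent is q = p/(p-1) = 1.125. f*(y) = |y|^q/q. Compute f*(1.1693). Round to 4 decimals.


The conjugate exponent q satisfies 1/p + 1/q = 1.
p = 9, so q = 9/(9 - 1) = 1.125
|y|^q = 1.1693^1.125 = 1.1924
f*(1.1693) = 1.1924 / 1.125 = 1.0599


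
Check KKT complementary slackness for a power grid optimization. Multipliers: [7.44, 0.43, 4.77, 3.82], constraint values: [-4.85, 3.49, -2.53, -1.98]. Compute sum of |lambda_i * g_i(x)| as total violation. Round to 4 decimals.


KKT complementary slackness check:
lambda_1 * g_1 = 7.44 * -4.85 = -36.084
lambda_2 * g_2 = 0.43 * 3.49 = 1.5007
lambda_3 * g_3 = 4.77 * -2.53 = -12.0681
lambda_4 * g_4 = 3.82 * -1.98 = -7.5636
Total violation = 36.084 + 1.5007 + 12.0681 + 7.5636 = 57.2164


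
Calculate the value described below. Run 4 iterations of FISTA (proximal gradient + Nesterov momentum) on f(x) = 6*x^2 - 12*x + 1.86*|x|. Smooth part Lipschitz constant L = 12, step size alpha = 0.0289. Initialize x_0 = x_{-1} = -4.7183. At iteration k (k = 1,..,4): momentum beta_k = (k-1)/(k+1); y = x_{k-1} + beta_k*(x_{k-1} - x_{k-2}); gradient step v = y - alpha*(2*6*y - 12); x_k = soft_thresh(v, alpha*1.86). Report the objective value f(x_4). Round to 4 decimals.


FISTA on f(x) = 6*x^2 - 12*x + 1.86*|x|
L = 12, alpha = 0.0289
Iteration 1: beta = 0.0, y = -4.7183 + 0.0*(-4.7183 + 4.7183) = -4.7183
  grad(y) = -68.6196, v = y - alpha*grad = -2.7352
  prox(v) = soft_thresh(-2.7352, 0.0538) = -2.6814
Iteration 2: beta = 0.3333, y = -2.6814 + 0.3333*(-2.6814 + 4.7183) = -2.0025
  grad(y) = -36.0298, v = y - alpha*grad = -0.9612
  prox(v) = soft_thresh(-0.9612, 0.0538) = -0.9075
Iteration 3: beta = 0.5, y = -0.9075 + 0.5*(-0.9075 + 2.6814) = -0.0205
  grad(y) = -12.2458, v = y - alpha*grad = 0.3334
  prox(v) = soft_thresh(0.3334, 0.0538) = 0.2797
Iteration 4: beta = 0.6, y = 0.2797 + 0.6*(0.2797 + 0.9075) = 0.9919
  grad(y) = -0.0966, v = y - alpha*grad = 0.9947
  prox(v) = soft_thresh(0.9947, 0.0538) = 0.941
f(x_4) = 6*0.941^2 - 12*0.941 + 1.86*|0.941| = -4.2289


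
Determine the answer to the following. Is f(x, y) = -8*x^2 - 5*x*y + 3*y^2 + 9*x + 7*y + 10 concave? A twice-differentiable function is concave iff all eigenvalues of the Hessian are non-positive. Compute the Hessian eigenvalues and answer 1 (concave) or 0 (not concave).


The Hessian of f(x,y) = -8*x^2 - 5*x*y + 3*y^2 + 9*x + 7*y + 10 is:
H = [[-16, -5], [-5, 6]]
Trace = -16 + 6 = -10
Determinant = -16*6 - (-5)^2 = -121
Discriminant = (-10)^2 - 4*-121 = 584.0
Eigenvalues: lambda_1 = -17.083, lambda_2 = 7.083
The function is not concave.

0


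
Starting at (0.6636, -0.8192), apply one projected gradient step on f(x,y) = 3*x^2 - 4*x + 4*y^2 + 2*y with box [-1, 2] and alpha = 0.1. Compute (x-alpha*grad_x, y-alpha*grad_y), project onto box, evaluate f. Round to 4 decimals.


Step 1: Compute gradient at (0.6636, -0.8192).
grad_x = 2*3*0.6636 - 4 = -0.0184
grad_y = 2*4*-0.8192 + 2 = -4.5536
Step 2: Gradient step.
x_raw = 0.6636 - 0.1*-0.0184 = 0.6654
y_raw = -0.8192 - 0.1*-4.5536 = -0.3638
Step 3: Project onto [-1, 2].
x_proj = clip(0.6654) = 0.6654
y_proj = clip(-0.3638) = -0.3638
Step 4: Evaluate f.
f(0.6654, -0.3638) = -1.5315
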